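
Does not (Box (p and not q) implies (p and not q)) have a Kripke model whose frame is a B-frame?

Unsatisfiable

1. not (Box (p and not q) implies (p and not q)), u
2. Box (p and not q), u   [neg-implies-rule on 1]
3. not (p and not q), u   [neg-implies-rule on 1]
4. p and not q, u   [Box-rule on 2 via uRu]
5. p, u   [and-rule on 4]
6. not q, u   [and-rule on 4]
7. q, u   [neg-and-rule on 3 (branches; this branch)]
Accessibility: uRu
Branch closes: q and not q both at u.
Every branch closes; the branch above is one of them.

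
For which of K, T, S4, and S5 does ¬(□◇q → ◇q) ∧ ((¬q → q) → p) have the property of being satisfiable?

K

T-tableau for the formula:
1. ¬(□◇q → ◇q) ∧ ((¬q → q) → p), 0
2. ¬(□◇q → ◇q), 0   [∧-rule on 1]
3. (¬q → q) → p, 0   [∧-rule on 1]
4. □◇q, 0   [¬→-rule on 2]
5. ¬◇q, 0   [¬→-rule on 2]
6. ◇q, 0   [□-rule on 4 via 0R0]
7. ¬q, 0   [¬◇-rule on 5 via 0R0]
8. ¬(¬q → q), 0   [→-rule on 3 (branches; this branch)]
9. q, 1   [◇-rule on 6: fresh world 1, 0R1]
10. ◇q, 1   [□-rule on 4 via 0R1]
11. ¬q, 1   [¬◇-rule on 5 via 0R1]
Accessibility: 0R0, 0R1, 1R1
Branch closes: q and ¬q both at 1.
Every branch closes (one shown): unsatisfiable in T, hence also in S4, S5 (every S4/S5-frame is a T-frame).
K-tableau for the formula:
1. ¬(□◇q → ◇q) ∧ ((¬q → q) → p), 0
2. ¬(□◇q → ◇q), 0   [∧-rule on 1]
3. (¬q → q) → p, 0   [∧-rule on 1]
4. □◇q, 0   [¬→-rule on 2]
5. ¬◇q, 0   [¬→-rule on 2]
6. p, 0   [→-rule on 3 (branches; this branch)]
Complete open branch: satisfiable in K.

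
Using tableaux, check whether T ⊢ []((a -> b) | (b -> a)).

Tableau for the negation ~[]((a -> b) | (b -> a)):
1. ~[]((a -> b) | (b -> a)), w0
2. ~((a -> b) | (b -> a)), w1
3. ~(a -> b), w1
4. ~(b -> a), w1
5. a, w1
6. ~b, w1
7. b, w1
8. ~a, w1
Accessibility: w0Rw0, w0Rw1, w1Rw1
Branch closes: b and ~b both at w1.
Every branch of the negation's tableau closes; the branch above is one of them.

Valid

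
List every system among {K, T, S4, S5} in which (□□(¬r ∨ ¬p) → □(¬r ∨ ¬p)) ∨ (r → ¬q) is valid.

T, S4, S5

T-tableau for the negation ¬((□□(¬r ∨ ¬p) → □(¬r ∨ ¬p)) ∨ (r → ¬q)):
1. ¬((□□(¬r ∨ ¬p) → □(¬r ∨ ¬p)) ∨ (r → ¬q)), 0
2. ¬(□□(¬r ∨ ¬p) → □(¬r ∨ ¬p)), 0
3. ¬(r → ¬q), 0
4. □□(¬r ∨ ¬p), 0
5. ¬□(¬r ∨ ¬p), 0
6. r, 0
7. q, 0
8. □(¬r ∨ ¬p), 0
9. ¬r ∨ ¬p, 0
10. ¬p, 0
11. ¬(¬r ∨ ¬p), 1
12. r, 1
13. p, 1
14. □(¬r ∨ ¬p), 1
15. ¬r ∨ ¬p, 1
16. ¬p, 1
Accessibility: 0R0, 0R1, 1R1
Branch closes: p and ¬p both at 1.
Every branch closes (one shown): valid in T, hence also in S4, S5 (every theorem of T is a theorem of S4 and S5).
K-tableau for the negation ¬((□□(¬r ∨ ¬p) → □(¬r ∨ ¬p)) ∨ (r → ¬q)):
1. ¬((□□(¬r ∨ ¬p) → □(¬r ∨ ¬p)) ∨ (r → ¬q)), 0
2. ¬(□□(¬r ∨ ¬p) → □(¬r ∨ ¬p)), 0
3. ¬(r → ¬q), 0
4. □□(¬r ∨ ¬p), 0
5. ¬□(¬r ∨ ¬p), 0
6. r, 0
7. q, 0
8. ¬(¬r ∨ ¬p), 1
9. r, 1
10. p, 1
11. □(¬r ∨ ¬p), 1
Accessibility: 0R1
Complete open branch: countermodel on a K-frame, so not valid in K.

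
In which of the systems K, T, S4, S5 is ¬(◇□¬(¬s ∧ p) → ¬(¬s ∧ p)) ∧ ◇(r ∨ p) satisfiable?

S4-tableau for the formula:
1. ¬(◇□¬(¬s ∧ p) → ¬(¬s ∧ p)) ∧ ◇(r ∨ p), u
2. ¬(◇□¬(¬s ∧ p) → ¬(¬s ∧ p)), u
3. ◇(r ∨ p), u
4. ◇□¬(¬s ∧ p), u
5. ¬s ∧ p, u
6. ¬s, u
7. p, u
8. r ∨ p, v
9. p, v
10. □¬(¬s ∧ p), w
11. ¬(¬s ∧ p), w
12. ¬p, w
Accessibility: uRu, uRv, uRw, vRv, wRw
Complete open branch: satisfiable in S4, hence also in K, T (this S4-model is also a K-model and a T-model).
S5-tableau for the formula:
1. ¬(◇□¬(¬s ∧ p) → ¬(¬s ∧ p)) ∧ ◇(r ∨ p), u
2. ¬(◇□¬(¬s ∧ p) → ¬(¬s ∧ p)), u
3. ◇(r ∨ p), u
4. ◇□¬(¬s ∧ p), u
5. ¬s ∧ p, u
6. ¬s, u
7. p, u
8. r ∨ p, v
9. p, v
10. □¬(¬s ∧ p), w
11. ¬(¬s ∧ p), u
12. ¬(¬s ∧ p), v
13. ¬(¬s ∧ p), w
14. ¬p, u
Accessibility: uRu, uRv, uRw, vRu, vRv, vRw, wRu, wRv, wRw
Branch closes: p and ¬p both at u.
Every branch closes (one shown): unsatisfiable in S5.

K, T, S4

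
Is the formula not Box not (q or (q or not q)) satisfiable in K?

Yes, satisfiable

1. not Box not (q or (q or not q)), u
2. q or (q or not q), v   [neg-Box-rule on 1: fresh world v, uRv]
3. q or not q, v   [or-rule on 2 (branches; this branch)]
4. not q, v   [or-rule on 3 (branches; this branch)]
Accessibility: uRv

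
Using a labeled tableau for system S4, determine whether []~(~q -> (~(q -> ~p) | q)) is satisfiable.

1. []~(~q -> (~(q -> ~p) | q)), u
2. ~(~q -> (~(q -> ~p) | q)), u
3. ~q, u
4. ~(~(q -> ~p) | q), u
5. q -> ~p, u
6. ~p, u
Accessibility: uRu

Yes, satisfiable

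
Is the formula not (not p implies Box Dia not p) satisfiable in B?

1. not (not p implies Box Dia not p), w0
2. not p, w0   [neg-implies-rule on 1]
3. not Box Dia not p, w0   [neg-implies-rule on 1]
4. not Dia not p, w1   [neg-Box-rule on 3: fresh world w1, w0Rw1]
5. p, w0   [neg-Dia-rule on 4 via w1Rw0]
Accessibility: w0Rw0, w0Rw1, w1Rw0, w1Rw1
Branch closes: p and not p both at w0.
All branches of the tableau close; one closing branch shown above.

Unsatisfiable (every branch closes)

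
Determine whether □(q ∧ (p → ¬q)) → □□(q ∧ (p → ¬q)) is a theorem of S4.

Valid in S4

Tableau for the negation ¬(□(q ∧ (p → ¬q)) → □□(q ∧ (p → ¬q))):
1. ¬(□(q ∧ (p → ¬q)) → □□(q ∧ (p → ¬q))), u
2. □(q ∧ (p → ¬q)), u   [¬→-rule on 1]
3. ¬□□(q ∧ (p → ¬q)), u   [¬→-rule on 1]
4. q ∧ (p → ¬q), u   [□-rule on 2 via uRu]
5. q, u   [∧-rule on 4]
6. p → ¬q, u   [∧-rule on 4]
7. ¬p, u   [→-rule on 6 (branches; this branch)]
8. ¬□(q ∧ (p → ¬q)), v   [¬□-rule on 3: fresh world v, uRv]
9. q ∧ (p → ¬q), v   [□-rule on 2 via uRv]
10. q, v   [∧-rule on 9]
11. p → ¬q, v   [∧-rule on 9]
12. ¬p, v   [→-rule on 11 (branches; this branch)]
13. ¬(q ∧ (p → ¬q)), w   [¬□-rule on 8: fresh world w, vRw]
14. q ∧ (p → ¬q), w   [□-rule on 2 via uRw]
15. q, w   [∧-rule on 14]
16. p → ¬q, w   [∧-rule on 14]
17. ¬(p → ¬q), w   [¬∧-rule on 13 (branches; this branch)]
18. p, w   [¬→-rule on 17]
19. ¬q, w   [→-rule on 16 (branches; this branch)]
Accessibility: uRu, uRv, uRw, vRv, vRw, wRw
Branch closes: q and ¬q both at w.
All branches of the negation close; one closing branch shown above.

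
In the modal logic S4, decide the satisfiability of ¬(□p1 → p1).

No, unsatisfiable

1. ¬(□p1 → p1), u
2. □p1, u
3. ¬p1, u
4. p1, u
Accessibility: uRu
Branch closes: p1 and ¬p1 both at u.
Every branch closes; the branch above is one of them.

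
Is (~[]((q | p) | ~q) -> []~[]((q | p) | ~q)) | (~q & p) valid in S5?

Tableau for the negation ~((~[]((q | p) | ~q) -> []~[]((q | p) | ~q)) | (~q & p)):
1. ~((~[]((q | p) | ~q) -> []~[]((q | p) | ~q)) | (~q & p)), u
2. ~(~[]((q | p) | ~q) -> []~[]((q | p) | ~q)), u   [~|-rule on 1]
3. ~(~q & p), u   [~|-rule on 1]
4. ~[]((q | p) | ~q), u   [~->-rule on 2]
5. ~[]~[]((q | p) | ~q), u   [~->-rule on 2]
6. ~p, u   [~&-rule on 3 (branches; this branch)]
7. ~((q | p) | ~q), v   [~[]-rule on 4: fresh world v, uRv]
8. ~(q | p), v   [~|-rule on 7]
9. q, v   [~|-rule on 7]
10. ~q, v   [~|-rule on 8]
11. ~p, v   [~|-rule on 8]
Accessibility: uRu, uRv, vRu, vRv
Branch closes: q and ~q both at v.
Every branch of the negation's tableau closes; the branch above is one of them.

Yes, valid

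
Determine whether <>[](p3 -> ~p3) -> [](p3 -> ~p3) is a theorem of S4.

Tableau for the negation ~(<>[](p3 -> ~p3) -> [](p3 -> ~p3)):
1. ~(<>[](p3 -> ~p3) -> [](p3 -> ~p3)), u
2. <>[](p3 -> ~p3), u
3. ~[](p3 -> ~p3), u
4. [](p3 -> ~p3), v
5. p3 -> ~p3, v
6. ~p3, v
7. ~(p3 -> ~p3), w
8. p3, w
Accessibility: uRu, uRv, uRw, vRv, wRw
The negation has an open branch (countermodel exists).

No, not valid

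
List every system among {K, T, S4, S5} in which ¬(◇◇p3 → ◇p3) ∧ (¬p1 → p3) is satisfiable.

K, T

T-tableau for the formula:
1. ¬(◇◇p3 → ◇p3) ∧ (¬p1 → p3), w0
2. ¬(◇◇p3 → ◇p3), w0
3. ¬p1 → p3, w0
4. ◇◇p3, w0
5. ¬◇p3, w0
6. ¬p3, w0
7. p1, w0
8. ◇p3, w1
9. ¬p3, w1
10. p3, w2
Accessibility: w0Rw0, w0Rw1, w1Rw1, w1Rw2, w2Rw2
Complete open branch: satisfiable in T, hence also in K (this T-model is also a K-model).
S4-tableau for the formula:
1. ¬(◇◇p3 → ◇p3) ∧ (¬p1 → p3), w0
2. ¬(◇◇p3 → ◇p3), w0
3. ¬p1 → p3, w0
4. ◇◇p3, w0
5. ¬◇p3, w0
6. ¬p3, w0
7. p1, w0
8. ◇p3, w1
9. ¬p3, w1
10. p3, w2
11. ¬p3, w2
Accessibility: w0Rw0, w0Rw1, w0Rw2, w1Rw1, w1Rw2, w2Rw2
Branch closes: p3 and ¬p3 both at w2.
Every branch closes (one shown): unsatisfiable in S4, hence also in S5 (every S5-frame is an S4-frame).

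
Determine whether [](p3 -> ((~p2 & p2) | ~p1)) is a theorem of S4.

Invalid (countermodel exists)

Tableau for the negation ~[](p3 -> ((~p2 & p2) | ~p1)):
1. ~[](p3 -> ((~p2 & p2) | ~p1)), 0
2. ~(p3 -> ((~p2 & p2) | ~p1)), 1
3. p3, 1
4. ~((~p2 & p2) | ~p1), 1
5. ~(~p2 & p2), 1
6. p1, 1
7. ~p2, 1
Accessibility: 0R0, 0R1, 1R1
The negation has an open branch (countermodel exists).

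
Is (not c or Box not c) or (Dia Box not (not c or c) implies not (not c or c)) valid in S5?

Valid in S5

Tableau for the negation not ((not c or Box not c) or (Dia Box not (not c or c) implies not (not c or c))):
1. not ((not c or Box not c) or (Dia Box not (not c or c) implies not (not c or c))), u
2. not (not c or Box not c), u   [neg-or-rule on 1]
3. not (Dia Box not (not c or c) implies not (not c or c)), u   [neg-or-rule on 1]
4. c, u   [neg-or-rule on 2]
5. not Box not c, u   [neg-or-rule on 2]
6. Dia Box not (not c or c), u   [neg-implies-rule on 3]
7. not c or c, u   [neg-implies-rule on 3]
8. c, v   [neg-Box-rule on 5: fresh world v, uRv]
9. Box not (not c or c), w   [Dia-rule on 6: fresh world w, uRw]
10. not (not c or c), u   [Box-rule on 9 via wRu]
11. not c, u   [neg-or-rule on 10]
Accessibility: uRu, uRv, uRw, vRu, vRv, vRw, wRu, wRv, wRw
Branch closes: c and not c both at u.
All branches of the negation close; one closing branch shown above.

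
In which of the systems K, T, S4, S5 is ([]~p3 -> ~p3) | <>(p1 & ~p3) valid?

K-tableau for the negation ~(([]~p3 -> ~p3) | <>(p1 & ~p3)):
1. ~(([]~p3 -> ~p3) | <>(p1 & ~p3)), w0
2. ~([]~p3 -> ~p3), w0   [~|-rule on 1]
3. ~<>(p1 & ~p3), w0   [~|-rule on 1]
4. []~p3, w0   [~->-rule on 2]
5. p3, w0   [~->-rule on 2]
Complete open branch: countermodel on a K-frame, so not valid in K.
T-tableau for the negation ~(([]~p3 -> ~p3) | <>(p1 & ~p3)):
1. ~(([]~p3 -> ~p3) | <>(p1 & ~p3)), w0
2. ~([]~p3 -> ~p3), w0   [~|-rule on 1]
3. ~<>(p1 & ~p3), w0   [~|-rule on 1]
4. []~p3, w0   [~->-rule on 2]
5. p3, w0   [~->-rule on 2]
6. ~(p1 & ~p3), w0   [~<>-rule on 3 via w0Rw0]
7. ~p3, w0   [[]-rule on 4 via w0Rw0]
Accessibility: w0Rw0
Branch closes: p3 and ~p3 both at w0.
Every branch closes (one shown): valid in T, hence also in S4, S5 (every theorem of T is a theorem of S4 and S5).

T, S4, S5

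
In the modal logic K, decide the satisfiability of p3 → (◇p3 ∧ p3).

Satisfiable

1. p3 → (◇p3 ∧ p3), u
2. ◇p3 ∧ p3, u
3. ◇p3, u
4. p3, u
5. p3, v
Accessibility: uRv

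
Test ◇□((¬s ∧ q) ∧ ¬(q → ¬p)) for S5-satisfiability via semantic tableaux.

1. ◇□((¬s ∧ q) ∧ ¬(q → ¬p)), 0
2. □((¬s ∧ q) ∧ ¬(q → ¬p)), 1
3. (¬s ∧ q) ∧ ¬(q → ¬p), 0
4. ¬s ∧ q, 0
5. ¬(q → ¬p), 0
6. ¬s, 0
7. q, 0
8. p, 0
9. (¬s ∧ q) ∧ ¬(q → ¬p), 1
10. ¬s ∧ q, 1
11. ¬(q → ¬p), 1
12. ¬s, 1
13. q, 1
14. p, 1
Accessibility: 0R0, 0R1, 1R0, 1R1

Satisfiable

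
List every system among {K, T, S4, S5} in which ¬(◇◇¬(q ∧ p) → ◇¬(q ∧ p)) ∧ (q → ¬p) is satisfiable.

K

K-tableau for the formula:
1. ¬(◇◇¬(q ∧ p) → ◇¬(q ∧ p)) ∧ (q → ¬p), 0
2. ¬(◇◇¬(q ∧ p) → ◇¬(q ∧ p)), 0
3. q → ¬p, 0
4. ◇◇¬(q ∧ p), 0
5. ¬◇¬(q ∧ p), 0
6. ¬p, 0
7. ◇¬(q ∧ p), 1
8. q ∧ p, 1
9. q, 1
10. p, 1
11. ¬(q ∧ p), 2
12. ¬p, 2
Accessibility: 0R1, 1R2
Complete open branch: satisfiable in K.
T-tableau for the formula:
1. ¬(◇◇¬(q ∧ p) → ◇¬(q ∧ p)) ∧ (q → ¬p), 0
2. ¬(◇◇¬(q ∧ p) → ◇¬(q ∧ p)), 0
3. q → ¬p, 0
4. ◇◇¬(q ∧ p), 0
5. ¬◇¬(q ∧ p), 0
6. q ∧ p, 0
7. q, 0
8. p, 0
9. ¬p, 0
Accessibility: 0R0
Branch closes: p and ¬p both at 0.
Every branch closes (one shown): unsatisfiable in T, hence also in S4, S5 (every S4/S5-frame is a T-frame).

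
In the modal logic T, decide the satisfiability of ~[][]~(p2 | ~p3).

Satisfiable

1. ~[][]~(p2 | ~p3), u
2. ~[]~(p2 | ~p3), v
3. p2 | ~p3, w
4. ~p3, w
Accessibility: uRu, uRv, vRv, vRw, wRw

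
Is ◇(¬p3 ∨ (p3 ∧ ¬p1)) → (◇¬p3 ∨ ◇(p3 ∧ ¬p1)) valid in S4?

Tableau for the negation ¬(◇(¬p3 ∨ (p3 ∧ ¬p1)) → (◇¬p3 ∨ ◇(p3 ∧ ¬p1))):
1. ¬(◇(¬p3 ∨ (p3 ∧ ¬p1)) → (◇¬p3 ∨ ◇(p3 ∧ ¬p1))), w0
2. ◇(¬p3 ∨ (p3 ∧ ¬p1)), w0   [¬→-rule on 1]
3. ¬(◇¬p3 ∨ ◇(p3 ∧ ¬p1)), w0   [¬→-rule on 1]
4. ¬◇¬p3, w0   [¬∨-rule on 3]
5. ¬◇(p3 ∧ ¬p1), w0   [¬∨-rule on 3]
6. p3, w0   [¬◇-rule on 4 via w0Rw0]
7. ¬(p3 ∧ ¬p1), w0   [¬◇-rule on 5 via w0Rw0]
8. p1, w0   [¬∧-rule on 7 (branches; this branch)]
9. ¬p3 ∨ (p3 ∧ ¬p1), w1   [◇-rule on 2: fresh world w1, w0Rw1]
10. p3, w1   [¬◇-rule on 4 via w0Rw1]
11. ¬(p3 ∧ ¬p1), w1   [¬◇-rule on 5 via w0Rw1]
12. p3 ∧ ¬p1, w1   [∨-rule on 9 (branches; this branch)]
13. ¬p1, w1   [∧-rule on 12]
14. p1, w1   [¬∧-rule on 11 (branches; this branch)]
Accessibility: w0Rw0, w0Rw1, w1Rw1
Branch closes: p1 and ¬p1 both at w1.
Every branch of the negation's tableau closes; the branch above is one of them.

Valid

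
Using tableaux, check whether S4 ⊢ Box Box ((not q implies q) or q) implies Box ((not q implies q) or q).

Tableau for the negation not (Box Box ((not q implies q) or q) implies Box ((not q implies q) or q)):
1. not (Box Box ((not q implies q) or q) implies Box ((not q implies q) or q)), 0
2. Box Box ((not q implies q) or q), 0
3. not Box ((not q implies q) or q), 0
4. Box ((not q implies q) or q), 0
5. (not q implies q) or q, 0
6. not q implies q, 0
7. q, 0
8. not ((not q implies q) or q), 1
9. not (not q implies q), 1
10. not q, 1
11. Box ((not q implies q) or q), 1
12. (not q implies q) or q, 1
13. not q implies q, 1
14. q, 1
Accessibility: 0R0, 0R1, 1R1
Branch closes: q and not q both at 1.
Every branch of the negation's tableau closes; the branch above is one of them.

Valid in S4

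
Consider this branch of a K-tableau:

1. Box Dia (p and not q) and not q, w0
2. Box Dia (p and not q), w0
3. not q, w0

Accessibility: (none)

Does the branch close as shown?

There is no literal clash: for every atom and world, at most one sign appears.

No, open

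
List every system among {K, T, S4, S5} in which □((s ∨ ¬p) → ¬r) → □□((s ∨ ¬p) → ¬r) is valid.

S4-tableau for the negation ¬(□((s ∨ ¬p) → ¬r) → □□((s ∨ ¬p) → ¬r)):
1. ¬(□((s ∨ ¬p) → ¬r) → □□((s ∨ ¬p) → ¬r)), 0
2. □((s ∨ ¬p) → ¬r), 0   [¬→-rule on 1]
3. ¬□□((s ∨ ¬p) → ¬r), 0   [¬→-rule on 1]
4. (s ∨ ¬p) → ¬r, 0   [□-rule on 2 via 0R0]
5. ¬(s ∨ ¬p), 0   [→-rule on 4 (branches; this branch)]
6. ¬s, 0   [¬∨-rule on 5]
7. p, 0   [¬∨-rule on 5]
8. ¬□((s ∨ ¬p) → ¬r), 1   [¬□-rule on 3: fresh world 1, 0R1]
9. (s ∨ ¬p) → ¬r, 1   [□-rule on 2 via 0R1]
10. ¬(s ∨ ¬p), 1   [→-rule on 9 (branches; this branch)]
11. ¬s, 1   [¬∨-rule on 10]
12. p, 1   [¬∨-rule on 10]
13. ¬((s ∨ ¬p) → ¬r), 2   [¬□-rule on 8: fresh world 2, 1R2]
14. s ∨ ¬p, 2   [¬→-rule on 13]
15. r, 2   [¬→-rule on 13]
16. (s ∨ ¬p) → ¬r, 2   [□-rule on 2 via 0R2]
17. ¬p, 2   [∨-rule on 14 (branches; this branch)]
18. ¬(s ∨ ¬p), 2   [→-rule on 16 (branches; this branch)]
19. ¬s, 2   [¬∨-rule on 18]
20. p, 2   [¬∨-rule on 18]
Accessibility: 0R0, 0R1, 0R2, 1R1, 1R2, 2R2
Branch closes: p and ¬p both at 2.
Every branch closes (one shown): valid in S4, hence also in S5 (every theorem of S4 is a theorem of S5).
T-tableau for the negation ¬(□((s ∨ ¬p) → ¬r) → □□((s ∨ ¬p) → ¬r)):
1. ¬(□((s ∨ ¬p) → ¬r) → □□((s ∨ ¬p) → ¬r)), 0
2. □((s ∨ ¬p) → ¬r), 0   [¬→-rule on 1]
3. ¬□□((s ∨ ¬p) → ¬r), 0   [¬→-rule on 1]
4. (s ∨ ¬p) → ¬r, 0   [□-rule on 2 via 0R0]
5. ¬r, 0   [→-rule on 4 (branches; this branch)]
6. ¬□((s ∨ ¬p) → ¬r), 1   [¬□-rule on 3: fresh world 1, 0R1]
7. (s ∨ ¬p) → ¬r, 1   [□-rule on 2 via 0R1]
8. ¬r, 1   [→-rule on 7 (branches; this branch)]
9. ¬((s ∨ ¬p) → ¬r), 2   [¬□-rule on 6: fresh world 2, 1R2]
10. s ∨ ¬p, 2   [¬→-rule on 9]
11. r, 2   [¬→-rule on 9]
12. ¬p, 2   [∨-rule on 10 (branches; this branch)]
Accessibility: 0R0, 0R1, 1R1, 1R2, 2R2
Complete open branch: countermodel on a T-frame, so not valid in T, nor in K (the same frame is also a K-frame).

S4, S5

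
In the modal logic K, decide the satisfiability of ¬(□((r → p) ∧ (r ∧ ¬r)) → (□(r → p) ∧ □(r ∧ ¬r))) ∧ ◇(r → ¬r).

1. ¬(□((r → p) ∧ (r ∧ ¬r)) → (□(r → p) ∧ □(r ∧ ¬r))) ∧ ◇(r → ¬r), 0
2. ¬(□((r → p) ∧ (r ∧ ¬r)) → (□(r → p) ∧ □(r ∧ ¬r))), 0
3. ◇(r → ¬r), 0
4. □((r → p) ∧ (r ∧ ¬r)), 0
5. ¬(□(r → p) ∧ □(r ∧ ¬r)), 0
6. ¬□(r ∧ ¬r), 0
7. r → ¬r, 1
8. (r → p) ∧ (r ∧ ¬r), 1
9. r → p, 1
10. r ∧ ¬r, 1
11. r, 1
12. ¬r, 1
Accessibility: 0R1
Branch closes: r and ¬r both at 1.
(One branch shown.) All branches close.

Unsatisfiable (every branch closes)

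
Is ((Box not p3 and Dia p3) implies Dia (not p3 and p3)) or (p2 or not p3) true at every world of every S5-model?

Valid

Tableau for the negation not (((Box not p3 and Dia p3) implies Dia (not p3 and p3)) or (p2 or not p3)):
1. not (((Box not p3 and Dia p3) implies Dia (not p3 and p3)) or (p2 or not p3)), 0
2. not ((Box not p3 and Dia p3) implies Dia (not p3 and p3)), 0   [neg-or-rule on 1]
3. not (p2 or not p3), 0   [neg-or-rule on 1]
4. Box not p3 and Dia p3, 0   [neg-implies-rule on 2]
5. not Dia (not p3 and p3), 0   [neg-implies-rule on 2]
6. not p2, 0   [neg-or-rule on 3]
7. p3, 0   [neg-or-rule on 3]
8. Box not p3, 0   [and-rule on 4]
9. Dia p3, 0   [and-rule on 4]
10. not (not p3 and p3), 0   [neg-Dia-rule on 5 via 0R0]
11. not p3, 0   [Box-rule on 8 via 0R0]
Accessibility: 0R0
Branch closes: p3 and not p3 both at 0.
All branches of the negation close; one closing branch shown above.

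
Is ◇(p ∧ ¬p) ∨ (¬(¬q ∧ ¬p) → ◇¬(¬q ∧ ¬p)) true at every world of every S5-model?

Tableau for the negation ¬(◇(p ∧ ¬p) ∨ (¬(¬q ∧ ¬p) → ◇¬(¬q ∧ ¬p))):
1. ¬(◇(p ∧ ¬p) ∨ (¬(¬q ∧ ¬p) → ◇¬(¬q ∧ ¬p))), u
2. ¬◇(p ∧ ¬p), u
3. ¬(¬(¬q ∧ ¬p) → ◇¬(¬q ∧ ¬p)), u
4. ¬(¬q ∧ ¬p), u
5. ¬◇¬(¬q ∧ ¬p), u
6. ¬(p ∧ ¬p), u
7. ¬q ∧ ¬p, u
8. ¬q, u
9. ¬p, u
10. p, u
Accessibility: uRu
Branch closes: p and ¬p both at u.
Every branch of the negation's tableau closes; the branch above is one of them.

Valid in S5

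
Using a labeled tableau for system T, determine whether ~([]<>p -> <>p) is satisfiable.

1. ~([]<>p -> <>p), 0
2. []<>p, 0
3. ~<>p, 0
4. <>p, 0
5. ~p, 0
6. p, 1
7. <>p, 1
8. ~p, 1
Accessibility: 0R0, 0R1, 1R1
Branch closes: p and ~p both at 1.
(One branch shown.) All branches close.

No, unsatisfiable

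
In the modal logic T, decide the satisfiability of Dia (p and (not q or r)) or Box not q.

1. Dia (p and (not q or r)) or Box not q, u
2. Box not q, u   [or-rule on 1 (branches; this branch)]
3. not q, u   [Box-rule on 2 via uRu]
Accessibility: uRu

Satisfiable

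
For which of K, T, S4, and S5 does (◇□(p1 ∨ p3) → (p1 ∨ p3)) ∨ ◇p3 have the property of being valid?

S5

S4-tableau for the negation ¬((◇□(p1 ∨ p3) → (p1 ∨ p3)) ∨ ◇p3):
1. ¬((◇□(p1 ∨ p3) → (p1 ∨ p3)) ∨ ◇p3), w0
2. ¬(◇□(p1 ∨ p3) → (p1 ∨ p3)), w0
3. ¬◇p3, w0
4. ◇□(p1 ∨ p3), w0
5. ¬(p1 ∨ p3), w0
6. ¬p1, w0
7. ¬p3, w0
8. □(p1 ∨ p3), w1
9. ¬p3, w1
10. p1 ∨ p3, w1
11. p1, w1
Accessibility: w0Rw0, w0Rw1, w1Rw1
Complete open branch: countermodel on an S4-frame, so not valid in S4, nor in K, T (the same frame is also a K-frame and a T-frame).
S5-tableau for the negation ¬((◇□(p1 ∨ p3) → (p1 ∨ p3)) ∨ ◇p3):
1. ¬((◇□(p1 ∨ p3) → (p1 ∨ p3)) ∨ ◇p3), w0
2. ¬(◇□(p1 ∨ p3) → (p1 ∨ p3)), w0
3. ¬◇p3, w0
4. ◇□(p1 ∨ p3), w0
5. ¬(p1 ∨ p3), w0
6. ¬p1, w0
7. ¬p3, w0
8. □(p1 ∨ p3), w1
9. ¬p3, w1
10. p1 ∨ p3, w0
11. p1 ∨ p3, w1
12. p3, w0
Accessibility: w0Rw0, w0Rw1, w1Rw0, w1Rw1
Branch closes: p3 and ¬p3 both at w0.
Every branch closes (one shown): valid in S5.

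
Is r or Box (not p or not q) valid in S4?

No, not valid

Tableau for the negation not (r or Box (not p or not q)):
1. not (r or Box (not p or not q)), u
2. not r, u
3. not Box (not p or not q), u
4. not (not p or not q), v
5. p, v
6. q, v
Accessibility: uRu, uRv, vRv
The negation has an open branch (countermodel exists).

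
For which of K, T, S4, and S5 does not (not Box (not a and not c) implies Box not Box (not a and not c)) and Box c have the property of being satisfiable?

T-tableau for the formula:
1. not (not Box (not a and not c) implies Box not Box (not a and not c)) and Box c, 0
2. not (not Box (not a and not c) implies Box not Box (not a and not c)), 0
3. Box c, 0
4. not Box (not a and not c), 0
5. not Box not Box (not a and not c), 0
6. c, 0
7. not (not a and not c), 1
8. c, 1
9. Box (not a and not c), 2
10. c, 2
11. not a and not c, 2
12. not a, 2
13. not c, 2
Accessibility: 0R0, 0R1, 0R2, 1R1, 2R2
Branch closes: c and not c both at 2.
Every branch closes (one shown): unsatisfiable in T, hence also in S4, S5 (every S4/S5-frame is a T-frame).
K-tableau for the formula:
1. not (not Box (not a and not c) implies Box not Box (not a and not c)) and Box c, 0
2. not (not Box (not a and not c) implies Box not Box (not a and not c)), 0
3. Box c, 0
4. not Box (not a and not c), 0
5. not Box not Box (not a and not c), 0
6. not (not a and not c), 1
7. c, 1
8. Box (not a and not c), 2
9. c, 2
Accessibility: 0R1, 0R2
Complete open branch: satisfiable in K.

K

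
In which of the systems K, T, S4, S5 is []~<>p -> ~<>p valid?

T, S4, S5

K-tableau for the negation ~([]~<>p -> ~<>p):
1. ~([]~<>p -> ~<>p), w0
2. []~<>p, w0
3. <>p, w0
4. p, w1
5. ~<>p, w1
Accessibility: w0Rw1
Complete open branch: countermodel on a K-frame, so not valid in K.
T-tableau for the negation ~([]~<>p -> ~<>p):
1. ~([]~<>p -> ~<>p), w0
2. []~<>p, w0
3. <>p, w0
4. ~<>p, w0
5. ~p, w0
6. p, w1
7. ~<>p, w1
8. ~p, w1
Accessibility: w0Rw0, w0Rw1, w1Rw1
Branch closes: p and ~p both at w1.
Every branch closes (one shown): valid in T, hence also in S4, S5 (every theorem of T is a theorem of S4 and S5).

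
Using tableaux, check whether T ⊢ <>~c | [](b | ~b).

Yes, valid

Tableau for the negation ~(<>~c | [](b | ~b)):
1. ~(<>~c | [](b | ~b)), 0
2. ~<>~c, 0   [~|-rule on 1]
3. ~[](b | ~b), 0   [~|-rule on 1]
4. c, 0   [~<>-rule on 2 via 0R0]
5. ~(b | ~b), 1   [~[]-rule on 3: fresh world 1, 0R1]
6. ~b, 1   [~|-rule on 5]
7. b, 1   [~|-rule on 5]
Accessibility: 0R0, 0R1, 1R1
Branch closes: b and ~b both at 1.
Every branch of the negation's tableau closes; the branch above is one of them.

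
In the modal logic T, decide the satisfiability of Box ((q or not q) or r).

Yes, satisfiable

1. Box ((q or not q) or r), 0
2. (q or not q) or r, 0
3. r, 0
Accessibility: 0R0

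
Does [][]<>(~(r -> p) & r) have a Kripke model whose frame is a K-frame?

1. [][]<>(~(r -> p) & r), w0

Satisfiable (open branch found)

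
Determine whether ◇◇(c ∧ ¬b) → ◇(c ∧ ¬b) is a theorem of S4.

Tableau for the negation ¬(◇◇(c ∧ ¬b) → ◇(c ∧ ¬b)):
1. ¬(◇◇(c ∧ ¬b) → ◇(c ∧ ¬b)), u
2. ◇◇(c ∧ ¬b), u
3. ¬◇(c ∧ ¬b), u
4. ¬(c ∧ ¬b), u
5. b, u
6. ◇(c ∧ ¬b), v
7. ¬(c ∧ ¬b), v
8. b, v
9. c ∧ ¬b, w
10. c, w
11. ¬b, w
12. ¬(c ∧ ¬b), w
13. b, w
Accessibility: uRu, uRv, uRw, vRv, vRw, wRw
Branch closes: b and ¬b both at w.
Every branch of the negation's tableau closes; the branch above is one of them.

Yes, valid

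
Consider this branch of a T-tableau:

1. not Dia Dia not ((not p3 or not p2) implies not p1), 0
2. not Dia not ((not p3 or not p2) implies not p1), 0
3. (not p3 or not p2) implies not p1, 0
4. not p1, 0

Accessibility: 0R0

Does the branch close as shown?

No atom appears with both signs at the same world.

No, open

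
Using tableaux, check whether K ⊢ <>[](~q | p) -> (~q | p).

Tableau for the negation ~(<>[](~q | p) -> (~q | p)):
1. ~(<>[](~q | p) -> (~q | p)), 0
2. <>[](~q | p), 0
3. ~(~q | p), 0
4. q, 0
5. ~p, 0
6. [](~q | p), 1
Accessibility: 0R1
The negation has an open branch (countermodel exists).

No, not valid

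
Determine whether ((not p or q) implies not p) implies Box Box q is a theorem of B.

Tableau for the negation not (((not p or q) implies not p) implies Box Box q):
1. not (((not p or q) implies not p) implies Box Box q), u
2. (not p or q) implies not p, u
3. not Box Box q, u
4. not p, u
5. not Box q, v
6. not q, w
Accessibility: uRu, uRv, vRu, vRv, vRw, wRv, wRw
The negation has an open branch (countermodel exists).

Not valid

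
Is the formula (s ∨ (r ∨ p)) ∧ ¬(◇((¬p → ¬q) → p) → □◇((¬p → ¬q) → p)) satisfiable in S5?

No, unsatisfiable

1. (s ∨ (r ∨ p)) ∧ ¬(◇((¬p → ¬q) → p) → □◇((¬p → ¬q) → p)), 0
2. s ∨ (r ∨ p), 0
3. ¬(◇((¬p → ¬q) → p) → □◇((¬p → ¬q) → p)), 0
4. ◇((¬p → ¬q) → p), 0
5. ¬□◇((¬p → ¬q) → p), 0
6. r ∨ p, 0
7. r, 0
8. (¬p → ¬q) → p, 1
9. ¬(¬p → ¬q), 1
10. ¬p, 1
11. q, 1
12. ¬◇((¬p → ¬q) → p), 2
13. ¬((¬p → ¬q) → p), 0
14. ¬p → ¬q, 0
15. ¬p, 0
16. ¬((¬p → ¬q) → p), 1
17. ¬p → ¬q, 1
18. ¬((¬p → ¬q) → p), 2
19. ¬p → ¬q, 2
20. ¬p, 2
21. ¬q, 0
22. ¬q, 1
Accessibility: 0R0, 0R1, 0R2, 1R0, 1R1, 1R2, 2R0, 2R1, 2R2
Branch closes: q and ¬q both at 1.
Every branch closes; the branch above is one of them.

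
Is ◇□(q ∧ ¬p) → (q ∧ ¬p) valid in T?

Invalid (countermodel exists)

Tableau for the negation ¬(◇□(q ∧ ¬p) → (q ∧ ¬p)):
1. ¬(◇□(q ∧ ¬p) → (q ∧ ¬p)), 0
2. ◇□(q ∧ ¬p), 0   [¬→-rule on 1]
3. ¬(q ∧ ¬p), 0   [¬→-rule on 1]
4. p, 0   [¬∧-rule on 3 (branches; this branch)]
5. □(q ∧ ¬p), 1   [◇-rule on 2: fresh world 1, 0R1]
6. q ∧ ¬p, 1   [□-rule on 5 via 1R1]
7. q, 1   [∧-rule on 6]
8. ¬p, 1   [∧-rule on 6]
Accessibility: 0R0, 0R1, 1R1
The negation has an open branch (countermodel exists).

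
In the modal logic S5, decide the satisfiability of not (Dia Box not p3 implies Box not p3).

Unsatisfiable (every branch closes)

1. not (Dia Box not p3 implies Box not p3), w0
2. Dia Box not p3, w0
3. not Box not p3, w0
4. Box not p3, w1
5. not p3, w0
6. not p3, w1
7. p3, w2
8. not p3, w2
Accessibility: w0Rw0, w0Rw1, w0Rw2, w1Rw0, w1Rw1, w1Rw2, w2Rw0, w2Rw1, w2Rw2
Branch closes: p3 and not p3 both at w2.
(One branch shown.) All branches close.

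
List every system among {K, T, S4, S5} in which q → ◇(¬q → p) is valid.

T, S4, S5

K-tableau for the negation ¬(q → ◇(¬q → p)):
1. ¬(q → ◇(¬q → p)), u
2. q, u
3. ¬◇(¬q → p), u
Complete open branch: countermodel on a K-frame, so not valid in K.
T-tableau for the negation ¬(q → ◇(¬q → p)):
1. ¬(q → ◇(¬q → p)), u
2. q, u
3. ¬◇(¬q → p), u
4. ¬(¬q → p), u
5. ¬q, u
6. ¬p, u
Accessibility: uRu
Branch closes: q and ¬q both at u.
Every branch closes (one shown): valid in T, hence also in S4, S5 (every theorem of T is a theorem of S4 and S5).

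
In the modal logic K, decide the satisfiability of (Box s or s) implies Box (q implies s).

1. (Box s or s) implies Box (q implies s), 0
2. Box (q implies s), 0

Satisfiable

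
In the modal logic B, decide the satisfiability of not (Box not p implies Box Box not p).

Satisfiable (open branch found)

1. not (Box not p implies Box Box not p), w0
2. Box not p, w0
3. not Box Box not p, w0
4. not p, w0
5. not Box not p, w1
6. not p, w1
7. p, w2
Accessibility: w0Rw0, w0Rw1, w1Rw0, w1Rw1, w1Rw2, w2Rw1, w2Rw2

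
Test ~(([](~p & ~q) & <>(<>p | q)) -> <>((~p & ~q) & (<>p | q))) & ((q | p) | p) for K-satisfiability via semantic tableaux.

No, unsatisfiable

1. ~(([](~p & ~q) & <>(<>p | q)) -> <>((~p & ~q) & (<>p | q))) & ((q | p) | p), 0
2. ~(([](~p & ~q) & <>(<>p | q)) -> <>((~p & ~q) & (<>p | q))), 0   [&-rule on 1]
3. (q | p) | p, 0   [&-rule on 1]
4. [](~p & ~q) & <>(<>p | q), 0   [~->-rule on 2]
5. ~<>((~p & ~q) & (<>p | q)), 0   [~->-rule on 2]
6. [](~p & ~q), 0   [&-rule on 4]
7. <>(<>p | q), 0   [&-rule on 4]
8. q | p, 0   [|-rule on 3 (branches; this branch)]
9. p, 0   [|-rule on 8 (branches; this branch)]
10. <>p | q, 1   [<>-rule on 7: fresh world 1, 0R1]
11. ~((~p & ~q) & (<>p | q)), 1   [~<>-rule on 5 via 0R1]
12. ~p & ~q, 1   [[]-rule on 6 via 0R1]
13. ~p, 1   [&-rule on 12]
14. ~q, 1   [&-rule on 12]
15. <>p, 1   [|-rule on 10 (branches; this branch)]
16. ~(<>p | q), 1   [~&-rule on 11 (branches; this branch)]
17. ~<>p, 1   [~|-rule on 16]
18. p, 2   [<>-rule on 15: fresh world 2, 1R2]
19. ~p, 2   [~<>-rule on 17 via 1R2]
Accessibility: 0R1, 1R2
Branch closes: p and ~p both at 2.
(One branch shown.) All branches close.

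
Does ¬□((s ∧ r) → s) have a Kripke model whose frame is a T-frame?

1. ¬□((s ∧ r) → s), u
2. ¬((s ∧ r) → s), v
3. s ∧ r, v
4. ¬s, v
5. s, v
6. r, v
Accessibility: uRu, uRv, vRv
Branch closes: s and ¬s both at v.
All branches of the tableau close; one closing branch shown above.

Unsatisfiable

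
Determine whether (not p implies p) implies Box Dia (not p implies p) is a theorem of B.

Tableau for the negation not ((not p implies p) implies Box Dia (not p implies p)):
1. not ((not p implies p) implies Box Dia (not p implies p)), 0
2. not p implies p, 0
3. not Box Dia (not p implies p), 0
4. p, 0
5. not Dia (not p implies p), 1
6. not (not p implies p), 0
7. not p, 0
Accessibility: 0R0, 0R1, 1R0, 1R1
Branch closes: p and not p both at 0.
All branches of the negation close; one closing branch shown above.

Valid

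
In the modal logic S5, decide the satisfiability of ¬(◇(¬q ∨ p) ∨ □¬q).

Satisfiable (open branch found)

1. ¬(◇(¬q ∨ p) ∨ □¬q), u
2. ¬◇(¬q ∨ p), u
3. ¬□¬q, u
4. ¬(¬q ∨ p), u
5. q, u
6. ¬p, u
7. q, v
8. ¬(¬q ∨ p), v
9. ¬p, v
Accessibility: uRu, uRv, vRu, vRv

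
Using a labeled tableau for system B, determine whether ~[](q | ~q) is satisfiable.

1. ~[](q | ~q), 0
2. ~(q | ~q), 1
3. ~q, 1
4. q, 1
Accessibility: 0R0, 0R1, 1R0, 1R1
Branch closes: q and ~q both at 1.
(One branch shown.) All branches close.

No, unsatisfiable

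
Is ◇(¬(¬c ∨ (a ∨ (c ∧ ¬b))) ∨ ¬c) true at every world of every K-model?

Tableau for the negation ¬◇(¬(¬c ∨ (a ∨ (c ∧ ¬b))) ∨ ¬c):
1. ¬◇(¬(¬c ∨ (a ∨ (c ∧ ¬b))) ∨ ¬c), u
The negation has an open branch (countermodel exists).

No, not valid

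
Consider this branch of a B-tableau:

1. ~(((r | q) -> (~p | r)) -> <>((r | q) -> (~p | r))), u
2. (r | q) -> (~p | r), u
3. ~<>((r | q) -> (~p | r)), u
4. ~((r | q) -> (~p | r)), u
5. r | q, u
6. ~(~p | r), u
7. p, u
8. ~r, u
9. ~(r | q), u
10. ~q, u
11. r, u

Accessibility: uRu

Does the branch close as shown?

Both r and ~r appear at u.

Closed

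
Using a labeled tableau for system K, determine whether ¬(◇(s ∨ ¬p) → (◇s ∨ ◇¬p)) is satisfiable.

1. ¬(◇(s ∨ ¬p) → (◇s ∨ ◇¬p)), w0
2. ◇(s ∨ ¬p), w0
3. ¬(◇s ∨ ◇¬p), w0
4. ¬◇s, w0
5. ¬◇¬p, w0
6. s ∨ ¬p, w1
7. ¬s, w1
8. p, w1
9. ¬p, w1
Accessibility: w0Rw1
Branch closes: p and ¬p both at w1.
Every branch closes; the branch above is one of them.

No, unsatisfiable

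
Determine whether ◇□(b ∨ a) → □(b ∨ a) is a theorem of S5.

Tableau for the negation ¬(◇□(b ∨ a) → □(b ∨ a)):
1. ¬(◇□(b ∨ a) → □(b ∨ a)), 0
2. ◇□(b ∨ a), 0
3. ¬□(b ∨ a), 0
4. □(b ∨ a), 1
5. b ∨ a, 0
6. b ∨ a, 1
7. a, 0
8. a, 1
9. ¬(b ∨ a), 2
10. ¬b, 2
11. ¬a, 2
12. b ∨ a, 2
13. a, 2
Accessibility: 0R0, 0R1, 0R2, 1R0, 1R1, 1R2, 2R0, 2R1, 2R2
Branch closes: a and ¬a both at 2.
All branches of the negation close; one closing branch shown above.

Yes, valid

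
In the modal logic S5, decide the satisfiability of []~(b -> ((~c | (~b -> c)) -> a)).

1. []~(b -> ((~c | (~b -> c)) -> a)), u
2. ~(b -> ((~c | (~b -> c)) -> a)), u   [[]-rule on 1 via uRu]
3. b, u   [~->-rule on 2]
4. ~((~c | (~b -> c)) -> a), u   [~->-rule on 2]
5. ~c | (~b -> c), u   [~->-rule on 4]
6. ~a, u   [~->-rule on 4]
7. ~b -> c, u   [|-rule on 5 (branches; this branch)]
8. c, u   [->-rule on 7 (branches; this branch)]
Accessibility: uRu

Satisfiable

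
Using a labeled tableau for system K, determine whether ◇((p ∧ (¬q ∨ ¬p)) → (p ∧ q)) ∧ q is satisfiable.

Yes, satisfiable

1. ◇((p ∧ (¬q ∨ ¬p)) → (p ∧ q)) ∧ q, u
2. ◇((p ∧ (¬q ∨ ¬p)) → (p ∧ q)), u   [∧-rule on 1]
3. q, u   [∧-rule on 1]
4. (p ∧ (¬q ∨ ¬p)) → (p ∧ q), v   [◇-rule on 2: fresh world v, uRv]
5. p ∧ q, v   [→-rule on 4 (branches; this branch)]
6. p, v   [∧-rule on 5]
7. q, v   [∧-rule on 5]
Accessibility: uRv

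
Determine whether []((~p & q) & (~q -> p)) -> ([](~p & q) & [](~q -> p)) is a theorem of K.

Tableau for the negation ~([]((~p & q) & (~q -> p)) -> ([](~p & q) & [](~q -> p))):
1. ~([]((~p & q) & (~q -> p)) -> ([](~p & q) & [](~q -> p))), u
2. []((~p & q) & (~q -> p)), u
3. ~([](~p & q) & [](~q -> p)), u
4. ~[](~q -> p), u
5. ~(~q -> p), v
6. ~q, v
7. ~p, v
8. (~p & q) & (~q -> p), v
9. ~p & q, v
10. ~q -> p, v
11. q, v
Accessibility: uRv
Branch closes: q and ~q both at v.
Every branch of the negation's tableau closes; the branch above is one of them.

Valid in K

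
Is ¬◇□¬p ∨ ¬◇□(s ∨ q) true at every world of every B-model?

Tableau for the negation ¬(¬◇□¬p ∨ ¬◇□(s ∨ q)):
1. ¬(¬◇□¬p ∨ ¬◇□(s ∨ q)), 0
2. ◇□¬p, 0
3. ◇□(s ∨ q), 0
4. □¬p, 1
5. ¬p, 0
6. ¬p, 1
7. □(s ∨ q), 2
8. s ∨ q, 0
9. s ∨ q, 2
10. q, 0
11. q, 2
Accessibility: 0R0, 0R1, 0R2, 1R0, 1R1, 2R0, 2R2
The negation has an open branch (countermodel exists).

Not valid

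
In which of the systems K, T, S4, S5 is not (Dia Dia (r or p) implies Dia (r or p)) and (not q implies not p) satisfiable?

S4-tableau for the formula:
1. not (Dia Dia (r or p) implies Dia (r or p)) and (not q implies not p), 0
2. not (Dia Dia (r or p) implies Dia (r or p)), 0
3. not q implies not p, 0
4. Dia Dia (r or p), 0
5. not Dia (r or p), 0
6. not (r or p), 0
7. not r, 0
8. not p, 0
9. Dia (r or p), 1
10. not (r or p), 1
11. not r, 1
12. not p, 1
13. r or p, 2
14. not (r or p), 2
15. not r, 2
16. not p, 2
17. p, 2
Accessibility: 0R0, 0R1, 0R2, 1R1, 1R2, 2R2
Branch closes: p and not p both at 2.
Every branch closes (one shown): unsatisfiable in S4, hence also in S5 (every S5-frame is an S4-frame).
T-tableau for the formula:
1. not (Dia Dia (r or p) implies Dia (r or p)) and (not q implies not p), 0
2. not (Dia Dia (r or p) implies Dia (r or p)), 0
3. not q implies not p, 0
4. Dia Dia (r or p), 0
5. not Dia (r or p), 0
6. not (r or p), 0
7. not r, 0
8. not p, 0
9. Dia (r or p), 1
10. not (r or p), 1
11. not r, 1
12. not p, 1
13. r or p, 2
14. p, 2
Accessibility: 0R0, 0R1, 1R1, 1R2, 2R2
Complete open branch: satisfiable in T, hence also in K (this T-model is also a K-model).

K, T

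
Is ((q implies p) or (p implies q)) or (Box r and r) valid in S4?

Valid

Tableau for the negation not (((q implies p) or (p implies q)) or (Box r and r)):
1. not (((q implies p) or (p implies q)) or (Box r and r)), u
2. not ((q implies p) or (p implies q)), u   [neg-or-rule on 1]
3. not (Box r and r), u   [neg-or-rule on 1]
4. not (q implies p), u   [neg-or-rule on 2]
5. not (p implies q), u   [neg-or-rule on 2]
6. q, u   [neg-implies-rule on 4]
7. not p, u   [neg-implies-rule on 4]
8. p, u   [neg-implies-rule on 5]
9. not q, u   [neg-implies-rule on 5]
Accessibility: uRu
Branch closes: p and not p both at u.
All branches of the negation close; one closing branch shown above.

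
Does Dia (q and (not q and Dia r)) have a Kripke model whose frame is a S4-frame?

1. Dia (q and (not q and Dia r)), u
2. q and (not q and Dia r), v   [Dia-rule on 1: fresh world v, uRv]
3. q, v   [and-rule on 2]
4. not q and Dia r, v   [and-rule on 2]
5. not q, v   [and-rule on 4]
6. Dia r, v   [and-rule on 4]
Accessibility: uRu, uRv, vRv
Branch closes: q and not q both at v.
(One branch shown.) All branches close.

Unsatisfiable (every branch closes)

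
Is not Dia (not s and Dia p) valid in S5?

Tableau for the negation Dia (not s and Dia p):
1. Dia (not s and Dia p), u
2. not s and Dia p, v   [Dia-rule on 1: fresh world v, uRv]
3. not s, v   [and-rule on 2]
4. Dia p, v   [and-rule on 2]
5. p, w   [Dia-rule on 4: fresh world w, vRw]
Accessibility: uRu, uRv, uRw, vRu, vRv, vRw, wRu, wRv, wRw
The negation has an open branch (countermodel exists).

Invalid (countermodel exists)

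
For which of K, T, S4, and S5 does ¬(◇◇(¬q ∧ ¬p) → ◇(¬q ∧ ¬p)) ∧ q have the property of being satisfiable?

K, T

S4-tableau for the formula:
1. ¬(◇◇(¬q ∧ ¬p) → ◇(¬q ∧ ¬p)) ∧ q, 0
2. ¬(◇◇(¬q ∧ ¬p) → ◇(¬q ∧ ¬p)), 0
3. q, 0
4. ◇◇(¬q ∧ ¬p), 0
5. ¬◇(¬q ∧ ¬p), 0
6. ¬(¬q ∧ ¬p), 0
7. p, 0
8. ◇(¬q ∧ ¬p), 1
9. ¬(¬q ∧ ¬p), 1
10. p, 1
11. ¬q ∧ ¬p, 2
12. ¬q, 2
13. ¬p, 2
14. ¬(¬q ∧ ¬p), 2
15. p, 2
Accessibility: 0R0, 0R1, 0R2, 1R1, 1R2, 2R2
Branch closes: p and ¬p both at 2.
Every branch closes (one shown): unsatisfiable in S4, hence also in S5 (every S5-frame is an S4-frame).
T-tableau for the formula:
1. ¬(◇◇(¬q ∧ ¬p) → ◇(¬q ∧ ¬p)) ∧ q, 0
2. ¬(◇◇(¬q ∧ ¬p) → ◇(¬q ∧ ¬p)), 0
3. q, 0
4. ◇◇(¬q ∧ ¬p), 0
5. ¬◇(¬q ∧ ¬p), 0
6. ¬(¬q ∧ ¬p), 0
7. p, 0
8. ◇(¬q ∧ ¬p), 1
9. ¬(¬q ∧ ¬p), 1
10. p, 1
11. ¬q ∧ ¬p, 2
12. ¬q, 2
13. ¬p, 2
Accessibility: 0R0, 0R1, 1R1, 1R2, 2R2
Complete open branch: satisfiable in T, hence also in K (this T-model is also a K-model).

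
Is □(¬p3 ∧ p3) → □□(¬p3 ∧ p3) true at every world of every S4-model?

Tableau for the negation ¬(□(¬p3 ∧ p3) → □□(¬p3 ∧ p3)):
1. ¬(□(¬p3 ∧ p3) → □□(¬p3 ∧ p3)), u
2. □(¬p3 ∧ p3), u   [¬→-rule on 1]
3. ¬□□(¬p3 ∧ p3), u   [¬→-rule on 1]
4. ¬p3 ∧ p3, u   [□-rule on 2 via uRu]
5. ¬p3, u   [∧-rule on 4]
6. p3, u   [∧-rule on 4]
Accessibility: uRu
Branch closes: p3 and ¬p3 both at u.
Every branch of the negation's tableau closes; the branch above is one of them.

Valid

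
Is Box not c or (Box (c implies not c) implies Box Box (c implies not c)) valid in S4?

Valid

Tableau for the negation not (Box not c or (Box (c implies not c) implies Box Box (c implies not c))):
1. not (Box not c or (Box (c implies not c) implies Box Box (c implies not c))), u
2. not Box not c, u
3. not (Box (c implies not c) implies Box Box (c implies not c)), u
4. Box (c implies not c), u
5. not Box Box (c implies not c), u
6. c implies not c, u
7. not c, u
8. c, v
9. c implies not c, v
10. not c, v
Accessibility: uRu, uRv, vRv
Branch closes: c and not c both at v.
All branches of the negation close; one closing branch shown above.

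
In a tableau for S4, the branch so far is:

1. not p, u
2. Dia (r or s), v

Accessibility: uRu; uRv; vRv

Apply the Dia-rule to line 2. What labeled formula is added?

a fresh world w with vRw, and r or s at w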